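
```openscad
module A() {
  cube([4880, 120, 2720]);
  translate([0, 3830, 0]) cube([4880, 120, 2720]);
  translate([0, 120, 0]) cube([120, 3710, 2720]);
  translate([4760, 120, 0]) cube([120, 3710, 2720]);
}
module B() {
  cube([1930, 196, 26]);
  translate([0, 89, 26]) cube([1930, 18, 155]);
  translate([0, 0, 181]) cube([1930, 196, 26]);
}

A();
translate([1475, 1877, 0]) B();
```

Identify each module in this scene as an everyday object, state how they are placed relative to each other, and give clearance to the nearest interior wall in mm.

Clearances: x = 1355, y = 1757; minimum 1355 mm.

A is a house frame. B is an I-beam. The I-beam sits inside the house frame, centred. The clearance to the nearest interior wall is 1355 mm.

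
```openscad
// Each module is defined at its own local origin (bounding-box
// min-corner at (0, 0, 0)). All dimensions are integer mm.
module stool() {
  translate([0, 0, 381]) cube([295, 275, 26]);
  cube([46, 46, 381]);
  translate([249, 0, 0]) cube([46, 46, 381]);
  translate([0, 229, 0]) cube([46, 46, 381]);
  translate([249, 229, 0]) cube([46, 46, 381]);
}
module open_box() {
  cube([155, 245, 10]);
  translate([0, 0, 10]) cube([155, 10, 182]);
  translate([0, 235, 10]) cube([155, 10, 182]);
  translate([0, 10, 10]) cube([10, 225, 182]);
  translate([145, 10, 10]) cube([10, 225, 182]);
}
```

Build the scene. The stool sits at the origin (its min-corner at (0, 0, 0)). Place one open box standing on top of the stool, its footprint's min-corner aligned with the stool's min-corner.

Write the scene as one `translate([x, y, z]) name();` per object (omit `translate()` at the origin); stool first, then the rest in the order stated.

stool();
translate([0, 0, 407]) open_box();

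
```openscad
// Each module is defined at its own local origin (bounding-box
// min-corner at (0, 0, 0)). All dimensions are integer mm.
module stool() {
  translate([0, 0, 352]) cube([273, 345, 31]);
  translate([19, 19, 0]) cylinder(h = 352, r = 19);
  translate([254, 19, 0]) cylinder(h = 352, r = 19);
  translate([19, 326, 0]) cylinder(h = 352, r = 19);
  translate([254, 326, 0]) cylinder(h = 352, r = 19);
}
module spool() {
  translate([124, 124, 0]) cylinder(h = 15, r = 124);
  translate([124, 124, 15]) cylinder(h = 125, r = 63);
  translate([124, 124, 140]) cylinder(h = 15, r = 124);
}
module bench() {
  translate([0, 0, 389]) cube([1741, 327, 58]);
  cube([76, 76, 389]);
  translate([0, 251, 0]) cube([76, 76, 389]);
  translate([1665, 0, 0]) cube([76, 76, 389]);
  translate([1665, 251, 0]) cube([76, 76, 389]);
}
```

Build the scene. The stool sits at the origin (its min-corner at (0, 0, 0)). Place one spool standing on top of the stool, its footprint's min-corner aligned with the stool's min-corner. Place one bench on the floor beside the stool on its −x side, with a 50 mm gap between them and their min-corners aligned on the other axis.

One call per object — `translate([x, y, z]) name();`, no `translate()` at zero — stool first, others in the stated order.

stool();
translate([0, 0, 383]) spool();
translate([-1791, 0, 0]) bench();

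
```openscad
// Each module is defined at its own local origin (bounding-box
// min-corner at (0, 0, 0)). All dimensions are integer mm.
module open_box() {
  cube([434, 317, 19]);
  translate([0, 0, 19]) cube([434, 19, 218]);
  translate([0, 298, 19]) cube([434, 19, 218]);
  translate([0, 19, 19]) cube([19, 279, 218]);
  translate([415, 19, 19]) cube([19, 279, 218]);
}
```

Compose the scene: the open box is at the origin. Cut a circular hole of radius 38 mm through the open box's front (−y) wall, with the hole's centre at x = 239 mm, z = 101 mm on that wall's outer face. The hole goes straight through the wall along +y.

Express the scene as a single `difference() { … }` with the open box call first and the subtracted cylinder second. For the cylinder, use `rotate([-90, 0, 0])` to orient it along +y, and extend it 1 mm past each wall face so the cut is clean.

difference() {
  open_box();
  translate([239, -1, 101]) rotate([-90, 0, 0]) cylinder(h = 21, r = 38);
}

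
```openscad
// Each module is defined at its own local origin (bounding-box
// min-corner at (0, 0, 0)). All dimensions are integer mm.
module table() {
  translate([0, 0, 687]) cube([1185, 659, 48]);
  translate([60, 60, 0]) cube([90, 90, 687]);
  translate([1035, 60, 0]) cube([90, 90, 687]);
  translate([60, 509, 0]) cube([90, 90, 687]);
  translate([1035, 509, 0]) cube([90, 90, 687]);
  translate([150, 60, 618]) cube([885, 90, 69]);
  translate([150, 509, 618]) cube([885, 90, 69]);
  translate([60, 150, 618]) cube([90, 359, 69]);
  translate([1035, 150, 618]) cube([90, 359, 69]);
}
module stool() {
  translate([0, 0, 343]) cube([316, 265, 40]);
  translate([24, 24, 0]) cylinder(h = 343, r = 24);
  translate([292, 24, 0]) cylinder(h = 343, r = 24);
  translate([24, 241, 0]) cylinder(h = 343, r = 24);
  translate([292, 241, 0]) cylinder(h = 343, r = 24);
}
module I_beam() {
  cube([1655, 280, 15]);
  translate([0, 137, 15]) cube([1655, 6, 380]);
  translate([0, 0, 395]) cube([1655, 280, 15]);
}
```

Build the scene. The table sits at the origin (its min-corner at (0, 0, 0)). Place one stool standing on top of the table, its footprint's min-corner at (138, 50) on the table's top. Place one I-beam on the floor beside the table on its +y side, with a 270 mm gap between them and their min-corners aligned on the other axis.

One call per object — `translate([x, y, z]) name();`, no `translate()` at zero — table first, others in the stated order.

table();
translate([138, 50, 735]) stool();
translate([0, 929, 0]) I_beam();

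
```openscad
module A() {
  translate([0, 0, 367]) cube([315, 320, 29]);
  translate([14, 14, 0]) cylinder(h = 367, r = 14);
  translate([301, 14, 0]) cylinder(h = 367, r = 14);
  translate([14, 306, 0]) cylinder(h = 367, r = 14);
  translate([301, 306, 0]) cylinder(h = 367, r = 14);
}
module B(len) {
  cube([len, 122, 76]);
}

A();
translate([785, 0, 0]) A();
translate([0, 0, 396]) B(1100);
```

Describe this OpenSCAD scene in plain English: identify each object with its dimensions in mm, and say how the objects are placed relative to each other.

A is a simple wooden stool: a rectangular seat 315 mm (x) by 320 mm (y), 29 mm thick, top face at z = 396 mm, on four round legs, each 28 mm in diameter. The legs rest on z = 0, each leg's axis is inset half a diameter from the nearest pair of seat edges (so the leg's bounding box is flush with the corner).

B is a rectangular beam 1100 mm long (x), 122 mm deep (y), 76 mm thick (z).

The beam spans the tops of two stools placed 470 mm apart, resting at z = 396 mm.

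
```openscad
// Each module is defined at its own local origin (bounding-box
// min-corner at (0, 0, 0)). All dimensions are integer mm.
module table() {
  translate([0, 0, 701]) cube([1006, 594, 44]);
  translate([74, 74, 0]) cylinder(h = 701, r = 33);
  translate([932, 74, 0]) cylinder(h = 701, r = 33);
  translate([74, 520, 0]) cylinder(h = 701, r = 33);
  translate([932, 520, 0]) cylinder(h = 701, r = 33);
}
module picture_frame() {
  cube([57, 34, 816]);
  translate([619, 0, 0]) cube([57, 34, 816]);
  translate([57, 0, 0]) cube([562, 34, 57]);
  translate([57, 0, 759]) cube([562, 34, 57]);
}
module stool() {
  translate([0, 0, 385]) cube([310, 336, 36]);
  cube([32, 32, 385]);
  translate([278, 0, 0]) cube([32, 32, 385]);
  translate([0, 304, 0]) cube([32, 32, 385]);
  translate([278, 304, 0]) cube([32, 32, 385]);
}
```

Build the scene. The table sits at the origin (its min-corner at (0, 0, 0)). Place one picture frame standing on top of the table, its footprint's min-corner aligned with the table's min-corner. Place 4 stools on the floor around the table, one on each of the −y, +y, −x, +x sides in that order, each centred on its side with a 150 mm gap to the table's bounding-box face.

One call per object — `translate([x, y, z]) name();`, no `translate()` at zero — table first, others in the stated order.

table();
translate([0, 0, 745]) picture_frame();
translate([348, -486, 0]) stool();
translate([348, 744, 0]) stool();
translate([-460, 129, 0]) stool();
translate([1156, 129, 0]) stool();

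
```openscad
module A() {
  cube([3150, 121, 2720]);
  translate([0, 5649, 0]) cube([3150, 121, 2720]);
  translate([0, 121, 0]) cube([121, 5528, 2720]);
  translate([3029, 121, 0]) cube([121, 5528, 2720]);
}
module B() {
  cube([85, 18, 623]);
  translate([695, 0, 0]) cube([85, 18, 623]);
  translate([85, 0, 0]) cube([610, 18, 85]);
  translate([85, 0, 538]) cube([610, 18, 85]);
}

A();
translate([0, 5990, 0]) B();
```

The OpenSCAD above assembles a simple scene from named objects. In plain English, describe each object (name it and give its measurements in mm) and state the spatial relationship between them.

A is the wall frame of a small rectangular building: four walls, each 2720 mm tall and 121 mm thick, enclosing a footprint 3150 mm (x) by 5770 mm (y) outside-to-outside, with no floor or roof. The front and back walls (the −y and +y sides) span the full width; the two side walls fit between them.

B is a picture frame with a 610×453 mm rectangular opening (x by z) and a uniform 85 mm border on every side. Frame depth is 18 mm along y. It is built from two vertical stiles running the full outside height and two horizontal rails spanning the gap between the stiles.

The picture frame is on the floor beside the house frame on its +y side.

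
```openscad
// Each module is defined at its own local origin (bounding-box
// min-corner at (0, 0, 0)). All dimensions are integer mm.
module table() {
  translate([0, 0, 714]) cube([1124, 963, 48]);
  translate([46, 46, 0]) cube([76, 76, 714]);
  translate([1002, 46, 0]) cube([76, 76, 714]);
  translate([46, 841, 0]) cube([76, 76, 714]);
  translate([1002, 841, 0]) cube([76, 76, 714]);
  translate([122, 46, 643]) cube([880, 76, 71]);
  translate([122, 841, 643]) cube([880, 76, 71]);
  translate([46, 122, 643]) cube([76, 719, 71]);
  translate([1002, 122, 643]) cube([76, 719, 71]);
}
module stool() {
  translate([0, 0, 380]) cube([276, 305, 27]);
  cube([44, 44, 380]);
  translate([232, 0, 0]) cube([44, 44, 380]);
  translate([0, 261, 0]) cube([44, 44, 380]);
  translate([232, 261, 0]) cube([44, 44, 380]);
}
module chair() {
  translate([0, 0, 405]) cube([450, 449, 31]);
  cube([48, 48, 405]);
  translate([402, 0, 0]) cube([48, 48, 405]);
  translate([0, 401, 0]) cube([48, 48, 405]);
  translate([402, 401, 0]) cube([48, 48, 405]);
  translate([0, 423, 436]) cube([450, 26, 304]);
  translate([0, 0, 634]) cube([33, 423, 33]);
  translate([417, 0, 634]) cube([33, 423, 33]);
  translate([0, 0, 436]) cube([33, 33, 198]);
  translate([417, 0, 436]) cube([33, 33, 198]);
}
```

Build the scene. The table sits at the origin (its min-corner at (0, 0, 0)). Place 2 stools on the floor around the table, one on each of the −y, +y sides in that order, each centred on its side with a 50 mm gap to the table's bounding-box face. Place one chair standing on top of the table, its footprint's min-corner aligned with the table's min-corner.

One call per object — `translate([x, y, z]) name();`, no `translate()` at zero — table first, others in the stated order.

table();
translate([424, -355, 0]) stool();
translate([424, 1013, 0]) stool();
translate([0, 0, 762]) chair();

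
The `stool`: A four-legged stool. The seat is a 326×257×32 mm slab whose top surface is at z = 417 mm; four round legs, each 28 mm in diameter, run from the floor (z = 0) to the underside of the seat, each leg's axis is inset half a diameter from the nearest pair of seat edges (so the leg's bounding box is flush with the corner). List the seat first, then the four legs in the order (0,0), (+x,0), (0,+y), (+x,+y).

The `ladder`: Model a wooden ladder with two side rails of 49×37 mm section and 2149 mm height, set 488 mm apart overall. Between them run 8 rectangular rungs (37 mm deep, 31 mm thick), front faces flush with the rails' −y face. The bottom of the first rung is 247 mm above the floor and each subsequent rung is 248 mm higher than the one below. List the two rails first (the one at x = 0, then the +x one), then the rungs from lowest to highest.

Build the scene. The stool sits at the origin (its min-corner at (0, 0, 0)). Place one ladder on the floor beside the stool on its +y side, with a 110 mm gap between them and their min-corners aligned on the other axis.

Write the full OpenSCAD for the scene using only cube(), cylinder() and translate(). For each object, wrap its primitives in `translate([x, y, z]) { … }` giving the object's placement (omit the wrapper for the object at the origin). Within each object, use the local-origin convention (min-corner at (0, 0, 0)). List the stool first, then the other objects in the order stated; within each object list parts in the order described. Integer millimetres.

translate([0, 0, 385]) cube([326, 257, 32]);
translate([14, 14, 0]) cylinder(h = 385, r = 14);
translate([312, 14, 0]) cylinder(h = 385, r = 14);
translate([14, 243, 0]) cylinder(h = 385, r = 14);
translate([312, 243, 0]) cylinder(h = 385, r = 14);
translate([0, 367, 0]) {
  cube([49, 37, 2149]);
  translate([439, 0, 0]) cube([49, 37, 2149]);
  translate([49, 0, 247]) cube([390, 37, 31]);
  translate([49, 0, 495]) cube([390, 37, 31]);
  translate([49, 0, 743]) cube([390, 37, 31]);
  translate([49, 0, 991]) cube([390, 37, 31]);
  translate([49, 0, 1239]) cube([390, 37, 31]);
  translate([49, 0, 1487]) cube([390, 37, 31]);
  translate([49, 0, 1735]) cube([390, 37, 31]);
  translate([49, 0, 1983]) cube([390, 37, 31]);
}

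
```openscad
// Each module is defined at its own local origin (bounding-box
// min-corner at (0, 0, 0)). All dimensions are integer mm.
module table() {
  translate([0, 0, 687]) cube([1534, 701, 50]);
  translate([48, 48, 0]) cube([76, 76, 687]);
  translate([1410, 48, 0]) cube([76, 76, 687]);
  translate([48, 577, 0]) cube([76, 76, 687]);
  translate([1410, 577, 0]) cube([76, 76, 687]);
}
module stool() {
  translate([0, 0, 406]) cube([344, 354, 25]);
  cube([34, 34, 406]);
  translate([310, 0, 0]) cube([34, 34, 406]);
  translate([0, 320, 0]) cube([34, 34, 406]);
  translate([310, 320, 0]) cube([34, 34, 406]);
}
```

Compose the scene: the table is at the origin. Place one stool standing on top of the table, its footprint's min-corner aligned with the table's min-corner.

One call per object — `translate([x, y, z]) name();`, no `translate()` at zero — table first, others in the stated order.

table();
translate([0, 0, 737]) stool();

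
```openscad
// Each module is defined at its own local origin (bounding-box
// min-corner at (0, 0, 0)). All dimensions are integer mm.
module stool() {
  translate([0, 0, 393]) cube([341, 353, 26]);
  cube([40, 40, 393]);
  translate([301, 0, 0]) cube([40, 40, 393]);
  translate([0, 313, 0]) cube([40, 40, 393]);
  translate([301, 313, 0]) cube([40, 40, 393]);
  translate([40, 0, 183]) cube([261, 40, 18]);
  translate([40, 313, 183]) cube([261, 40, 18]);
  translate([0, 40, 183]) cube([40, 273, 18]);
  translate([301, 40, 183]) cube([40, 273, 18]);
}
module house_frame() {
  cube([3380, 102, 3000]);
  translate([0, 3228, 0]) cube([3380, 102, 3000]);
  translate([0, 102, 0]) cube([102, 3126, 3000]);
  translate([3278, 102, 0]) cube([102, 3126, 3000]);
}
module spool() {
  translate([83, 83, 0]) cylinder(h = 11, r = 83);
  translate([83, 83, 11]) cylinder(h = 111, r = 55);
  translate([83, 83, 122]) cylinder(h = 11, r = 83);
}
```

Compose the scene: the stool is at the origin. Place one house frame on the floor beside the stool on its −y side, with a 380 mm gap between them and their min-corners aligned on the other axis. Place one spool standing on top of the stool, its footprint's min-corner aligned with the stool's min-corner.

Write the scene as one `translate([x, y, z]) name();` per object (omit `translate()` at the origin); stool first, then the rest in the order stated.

stool();
translate([0, -3710, 0]) house_frame();
translate([0, 0, 419]) spool();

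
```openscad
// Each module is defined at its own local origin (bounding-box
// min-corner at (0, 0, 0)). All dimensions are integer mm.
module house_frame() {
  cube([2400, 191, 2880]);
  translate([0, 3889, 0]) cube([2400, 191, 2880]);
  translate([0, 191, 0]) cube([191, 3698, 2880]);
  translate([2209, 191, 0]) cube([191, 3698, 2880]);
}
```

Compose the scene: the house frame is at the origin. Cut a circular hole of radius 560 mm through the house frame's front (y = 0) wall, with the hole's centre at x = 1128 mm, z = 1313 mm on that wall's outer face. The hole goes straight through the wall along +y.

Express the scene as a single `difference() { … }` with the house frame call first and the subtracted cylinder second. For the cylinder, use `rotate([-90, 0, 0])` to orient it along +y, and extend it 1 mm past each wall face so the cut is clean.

difference() {
  house_frame();
  translate([1128, -1, 1313]) rotate([-90, 0, 0]) cylinder(h = 193, r = 560);
}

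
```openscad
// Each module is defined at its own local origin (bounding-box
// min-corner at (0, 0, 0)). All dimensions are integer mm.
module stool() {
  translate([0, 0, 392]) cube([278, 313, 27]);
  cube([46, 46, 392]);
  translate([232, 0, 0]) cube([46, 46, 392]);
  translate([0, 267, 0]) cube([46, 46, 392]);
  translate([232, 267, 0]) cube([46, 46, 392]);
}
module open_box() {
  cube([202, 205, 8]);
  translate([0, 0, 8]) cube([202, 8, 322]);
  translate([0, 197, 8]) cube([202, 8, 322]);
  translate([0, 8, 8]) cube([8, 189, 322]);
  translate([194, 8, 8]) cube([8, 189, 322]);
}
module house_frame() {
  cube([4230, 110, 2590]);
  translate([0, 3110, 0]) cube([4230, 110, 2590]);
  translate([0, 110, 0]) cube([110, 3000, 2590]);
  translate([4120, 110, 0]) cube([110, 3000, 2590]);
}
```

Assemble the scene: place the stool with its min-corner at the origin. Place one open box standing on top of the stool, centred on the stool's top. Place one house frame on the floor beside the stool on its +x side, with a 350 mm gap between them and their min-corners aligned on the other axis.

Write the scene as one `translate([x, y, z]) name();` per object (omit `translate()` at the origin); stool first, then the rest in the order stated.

stool();
translate([38, 54, 419]) open_box();
translate([628, 0, 0]) house_frame();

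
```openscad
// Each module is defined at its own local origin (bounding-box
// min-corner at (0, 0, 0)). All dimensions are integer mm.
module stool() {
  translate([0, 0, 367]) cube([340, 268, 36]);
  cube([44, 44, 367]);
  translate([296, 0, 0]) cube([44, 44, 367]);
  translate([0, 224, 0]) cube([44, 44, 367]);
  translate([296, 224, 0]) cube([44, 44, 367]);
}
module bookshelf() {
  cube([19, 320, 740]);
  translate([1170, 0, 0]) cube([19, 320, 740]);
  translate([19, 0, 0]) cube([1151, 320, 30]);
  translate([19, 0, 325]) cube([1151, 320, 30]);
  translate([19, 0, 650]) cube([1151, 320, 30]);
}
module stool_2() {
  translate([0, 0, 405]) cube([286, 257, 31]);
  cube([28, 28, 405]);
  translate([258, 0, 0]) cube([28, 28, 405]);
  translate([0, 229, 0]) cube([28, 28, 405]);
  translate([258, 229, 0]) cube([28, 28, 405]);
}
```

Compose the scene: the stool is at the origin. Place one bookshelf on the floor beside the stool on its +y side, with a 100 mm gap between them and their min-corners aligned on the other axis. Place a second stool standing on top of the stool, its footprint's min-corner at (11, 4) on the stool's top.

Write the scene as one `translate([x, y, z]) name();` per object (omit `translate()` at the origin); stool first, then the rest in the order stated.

stool();
translate([0, 368, 0]) bookshelf();
translate([11, 4, 403]) stool_2();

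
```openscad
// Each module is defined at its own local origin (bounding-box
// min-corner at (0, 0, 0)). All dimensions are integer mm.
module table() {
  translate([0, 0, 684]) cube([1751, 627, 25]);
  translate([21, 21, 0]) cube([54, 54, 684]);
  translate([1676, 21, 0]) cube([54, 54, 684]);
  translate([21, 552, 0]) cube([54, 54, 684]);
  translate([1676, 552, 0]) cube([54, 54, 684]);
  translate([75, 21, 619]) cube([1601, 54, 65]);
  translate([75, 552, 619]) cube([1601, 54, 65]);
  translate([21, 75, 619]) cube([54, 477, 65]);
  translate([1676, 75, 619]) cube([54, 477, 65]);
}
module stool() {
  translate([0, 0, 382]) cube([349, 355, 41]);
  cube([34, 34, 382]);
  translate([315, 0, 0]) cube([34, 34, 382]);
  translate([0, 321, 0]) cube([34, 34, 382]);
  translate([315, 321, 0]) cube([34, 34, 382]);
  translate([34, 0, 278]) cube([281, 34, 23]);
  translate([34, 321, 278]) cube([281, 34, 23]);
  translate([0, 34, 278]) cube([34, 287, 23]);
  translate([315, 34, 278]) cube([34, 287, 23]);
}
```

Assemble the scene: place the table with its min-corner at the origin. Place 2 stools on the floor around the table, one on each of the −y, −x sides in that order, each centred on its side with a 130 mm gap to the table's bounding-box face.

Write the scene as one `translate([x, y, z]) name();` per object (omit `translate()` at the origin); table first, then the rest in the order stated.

table();
translate([701, -485, 0]) stool();
translate([-479, 136, 0]) stool();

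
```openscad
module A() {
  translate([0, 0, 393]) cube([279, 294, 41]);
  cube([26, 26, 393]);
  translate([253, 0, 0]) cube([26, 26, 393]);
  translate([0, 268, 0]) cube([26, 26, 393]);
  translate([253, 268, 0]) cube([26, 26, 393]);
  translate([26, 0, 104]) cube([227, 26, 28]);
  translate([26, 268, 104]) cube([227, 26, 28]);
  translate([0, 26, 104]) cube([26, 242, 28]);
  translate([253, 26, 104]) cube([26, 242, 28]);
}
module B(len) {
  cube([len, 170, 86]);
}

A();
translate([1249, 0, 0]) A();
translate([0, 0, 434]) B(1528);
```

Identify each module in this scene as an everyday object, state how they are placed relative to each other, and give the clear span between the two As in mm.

A is a stool. B is a beam. A beam spans the tops of two stools. The clear span between the two stools is 970 mm.

Second stool starts at x = 1249; first ends at x = 279; clear span = 1249 − 279 = 970 mm.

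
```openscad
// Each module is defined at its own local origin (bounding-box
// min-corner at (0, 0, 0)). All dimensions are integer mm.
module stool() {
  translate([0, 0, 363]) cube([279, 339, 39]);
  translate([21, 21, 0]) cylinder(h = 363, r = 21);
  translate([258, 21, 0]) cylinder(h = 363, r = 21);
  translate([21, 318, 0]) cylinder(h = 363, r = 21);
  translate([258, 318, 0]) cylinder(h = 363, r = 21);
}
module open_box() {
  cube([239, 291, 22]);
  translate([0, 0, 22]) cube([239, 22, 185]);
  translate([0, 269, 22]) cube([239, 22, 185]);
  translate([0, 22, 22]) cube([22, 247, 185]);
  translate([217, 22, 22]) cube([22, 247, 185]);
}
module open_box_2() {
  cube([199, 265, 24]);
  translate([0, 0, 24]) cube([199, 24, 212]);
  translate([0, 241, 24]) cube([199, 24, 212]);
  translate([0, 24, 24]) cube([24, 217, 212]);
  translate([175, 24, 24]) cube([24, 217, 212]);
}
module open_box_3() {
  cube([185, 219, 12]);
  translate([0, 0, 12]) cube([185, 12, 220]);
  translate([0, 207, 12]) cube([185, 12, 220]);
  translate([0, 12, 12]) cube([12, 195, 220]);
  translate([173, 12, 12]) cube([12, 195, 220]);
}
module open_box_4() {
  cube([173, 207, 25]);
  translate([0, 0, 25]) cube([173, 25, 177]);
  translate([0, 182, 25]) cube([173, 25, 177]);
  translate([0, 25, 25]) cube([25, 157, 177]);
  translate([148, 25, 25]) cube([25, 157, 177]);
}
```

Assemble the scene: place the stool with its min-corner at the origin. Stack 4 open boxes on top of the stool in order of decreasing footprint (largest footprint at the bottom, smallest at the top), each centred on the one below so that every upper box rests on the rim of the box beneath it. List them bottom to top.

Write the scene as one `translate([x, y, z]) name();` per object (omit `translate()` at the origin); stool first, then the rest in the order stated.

stool();
translate([20, 24, 402]) open_box();
translate([40, 37, 609]) open_box_2();
translate([47, 60, 845]) open_box_3();
translate([53, 66, 1077]) open_box_4();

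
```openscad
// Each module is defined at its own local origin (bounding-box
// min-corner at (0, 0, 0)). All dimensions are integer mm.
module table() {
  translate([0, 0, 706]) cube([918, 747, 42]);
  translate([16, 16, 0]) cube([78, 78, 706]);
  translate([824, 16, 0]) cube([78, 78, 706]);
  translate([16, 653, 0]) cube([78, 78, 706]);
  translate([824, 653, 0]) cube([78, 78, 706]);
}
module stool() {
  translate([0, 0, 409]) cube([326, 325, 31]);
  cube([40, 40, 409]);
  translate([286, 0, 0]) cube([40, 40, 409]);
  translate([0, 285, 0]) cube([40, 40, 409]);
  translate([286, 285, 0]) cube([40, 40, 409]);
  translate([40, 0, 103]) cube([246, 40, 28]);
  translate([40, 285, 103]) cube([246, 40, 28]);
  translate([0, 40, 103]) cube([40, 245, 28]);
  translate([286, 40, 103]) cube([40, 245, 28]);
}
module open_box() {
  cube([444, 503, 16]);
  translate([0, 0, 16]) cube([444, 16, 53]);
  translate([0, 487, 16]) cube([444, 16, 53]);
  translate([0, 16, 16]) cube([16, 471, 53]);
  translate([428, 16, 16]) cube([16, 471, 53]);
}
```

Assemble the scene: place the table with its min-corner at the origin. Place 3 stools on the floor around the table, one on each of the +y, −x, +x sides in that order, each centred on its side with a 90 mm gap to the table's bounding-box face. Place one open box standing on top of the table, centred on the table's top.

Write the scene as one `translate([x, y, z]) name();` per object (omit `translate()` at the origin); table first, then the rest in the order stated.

table();
translate([296, 837, 0]) stool();
translate([-416, 211, 0]) stool();
translate([1008, 211, 0]) stool();
translate([237, 122, 748]) open_box();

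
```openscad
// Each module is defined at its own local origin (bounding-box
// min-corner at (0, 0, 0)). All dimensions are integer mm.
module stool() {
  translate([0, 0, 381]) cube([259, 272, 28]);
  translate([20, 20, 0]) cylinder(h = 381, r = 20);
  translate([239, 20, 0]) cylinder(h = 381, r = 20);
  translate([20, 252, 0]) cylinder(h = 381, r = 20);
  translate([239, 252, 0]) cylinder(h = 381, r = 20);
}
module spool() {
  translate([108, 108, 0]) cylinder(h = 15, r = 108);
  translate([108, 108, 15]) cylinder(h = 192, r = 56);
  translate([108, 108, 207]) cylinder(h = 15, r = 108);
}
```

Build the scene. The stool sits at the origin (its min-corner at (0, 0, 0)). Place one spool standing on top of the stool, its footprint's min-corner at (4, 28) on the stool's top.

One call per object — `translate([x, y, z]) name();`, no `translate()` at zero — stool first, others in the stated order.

stool();
translate([4, 28, 409]) spool();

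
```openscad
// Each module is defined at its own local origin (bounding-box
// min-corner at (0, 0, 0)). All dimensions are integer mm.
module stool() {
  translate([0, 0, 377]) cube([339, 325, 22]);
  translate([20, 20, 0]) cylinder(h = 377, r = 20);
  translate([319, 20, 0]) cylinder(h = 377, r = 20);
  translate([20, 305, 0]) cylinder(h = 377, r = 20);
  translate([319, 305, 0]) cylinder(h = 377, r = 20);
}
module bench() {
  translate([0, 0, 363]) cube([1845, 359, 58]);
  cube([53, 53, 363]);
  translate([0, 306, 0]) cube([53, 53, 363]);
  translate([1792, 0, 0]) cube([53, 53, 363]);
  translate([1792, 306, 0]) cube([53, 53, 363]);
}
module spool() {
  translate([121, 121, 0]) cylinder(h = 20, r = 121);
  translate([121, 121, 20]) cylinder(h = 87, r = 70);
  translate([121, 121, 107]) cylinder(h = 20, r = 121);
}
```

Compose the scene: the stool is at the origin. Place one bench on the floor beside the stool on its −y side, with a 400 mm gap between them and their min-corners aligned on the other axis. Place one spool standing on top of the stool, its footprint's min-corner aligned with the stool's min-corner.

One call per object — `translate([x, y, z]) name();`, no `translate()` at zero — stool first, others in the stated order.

stool();
translate([0, -759, 0]) bench();
translate([0, 0, 399]) spool();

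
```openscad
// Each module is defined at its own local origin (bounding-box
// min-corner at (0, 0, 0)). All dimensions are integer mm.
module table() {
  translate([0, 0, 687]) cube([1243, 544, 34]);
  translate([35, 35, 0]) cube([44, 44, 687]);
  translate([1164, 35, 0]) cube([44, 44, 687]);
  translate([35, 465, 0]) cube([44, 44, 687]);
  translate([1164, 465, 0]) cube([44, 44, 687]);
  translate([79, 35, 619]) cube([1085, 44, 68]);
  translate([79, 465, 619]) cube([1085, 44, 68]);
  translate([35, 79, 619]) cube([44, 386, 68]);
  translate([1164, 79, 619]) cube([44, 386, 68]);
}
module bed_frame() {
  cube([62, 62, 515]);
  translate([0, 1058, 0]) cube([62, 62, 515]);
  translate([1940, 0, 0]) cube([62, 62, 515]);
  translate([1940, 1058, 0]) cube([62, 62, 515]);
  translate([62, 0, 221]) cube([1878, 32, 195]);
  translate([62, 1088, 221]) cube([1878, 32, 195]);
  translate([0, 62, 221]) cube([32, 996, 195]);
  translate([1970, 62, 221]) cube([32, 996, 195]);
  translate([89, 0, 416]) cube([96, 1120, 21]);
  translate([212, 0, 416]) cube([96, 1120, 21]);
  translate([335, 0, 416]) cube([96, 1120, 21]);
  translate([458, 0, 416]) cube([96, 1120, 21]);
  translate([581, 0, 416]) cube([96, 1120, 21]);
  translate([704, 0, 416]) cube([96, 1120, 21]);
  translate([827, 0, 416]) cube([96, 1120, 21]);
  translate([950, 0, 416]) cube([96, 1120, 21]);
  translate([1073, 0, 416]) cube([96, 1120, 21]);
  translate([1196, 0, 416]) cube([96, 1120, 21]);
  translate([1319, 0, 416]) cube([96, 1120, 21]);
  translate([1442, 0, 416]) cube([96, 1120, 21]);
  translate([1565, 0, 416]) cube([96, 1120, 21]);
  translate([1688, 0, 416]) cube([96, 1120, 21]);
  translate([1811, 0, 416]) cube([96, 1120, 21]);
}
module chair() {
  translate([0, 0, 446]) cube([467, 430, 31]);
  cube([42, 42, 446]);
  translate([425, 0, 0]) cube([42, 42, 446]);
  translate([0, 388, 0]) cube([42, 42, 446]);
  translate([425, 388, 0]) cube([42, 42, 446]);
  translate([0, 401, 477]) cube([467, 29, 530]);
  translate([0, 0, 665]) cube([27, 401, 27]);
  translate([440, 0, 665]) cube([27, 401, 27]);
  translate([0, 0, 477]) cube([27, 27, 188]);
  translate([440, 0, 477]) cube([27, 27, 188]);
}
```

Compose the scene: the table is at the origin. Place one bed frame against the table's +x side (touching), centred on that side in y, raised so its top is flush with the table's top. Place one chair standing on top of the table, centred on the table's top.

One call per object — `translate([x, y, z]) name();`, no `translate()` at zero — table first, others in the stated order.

table();
translate([1243, -288, 206]) bed_frame();
translate([388, 57, 721]) chair();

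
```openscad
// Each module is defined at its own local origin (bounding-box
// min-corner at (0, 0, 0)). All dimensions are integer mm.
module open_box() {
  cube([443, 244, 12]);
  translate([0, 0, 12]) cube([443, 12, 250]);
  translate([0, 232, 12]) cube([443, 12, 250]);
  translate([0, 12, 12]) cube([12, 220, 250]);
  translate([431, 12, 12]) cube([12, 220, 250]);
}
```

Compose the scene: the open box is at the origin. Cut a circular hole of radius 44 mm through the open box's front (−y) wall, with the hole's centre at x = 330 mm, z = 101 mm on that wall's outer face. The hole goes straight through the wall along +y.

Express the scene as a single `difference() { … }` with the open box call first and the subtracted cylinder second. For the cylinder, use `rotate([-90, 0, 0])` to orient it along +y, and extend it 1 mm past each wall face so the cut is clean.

difference() {
  open_box();
  translate([330, -1, 101]) rotate([-90, 0, 0]) cylinder(h = 14, r = 44);
}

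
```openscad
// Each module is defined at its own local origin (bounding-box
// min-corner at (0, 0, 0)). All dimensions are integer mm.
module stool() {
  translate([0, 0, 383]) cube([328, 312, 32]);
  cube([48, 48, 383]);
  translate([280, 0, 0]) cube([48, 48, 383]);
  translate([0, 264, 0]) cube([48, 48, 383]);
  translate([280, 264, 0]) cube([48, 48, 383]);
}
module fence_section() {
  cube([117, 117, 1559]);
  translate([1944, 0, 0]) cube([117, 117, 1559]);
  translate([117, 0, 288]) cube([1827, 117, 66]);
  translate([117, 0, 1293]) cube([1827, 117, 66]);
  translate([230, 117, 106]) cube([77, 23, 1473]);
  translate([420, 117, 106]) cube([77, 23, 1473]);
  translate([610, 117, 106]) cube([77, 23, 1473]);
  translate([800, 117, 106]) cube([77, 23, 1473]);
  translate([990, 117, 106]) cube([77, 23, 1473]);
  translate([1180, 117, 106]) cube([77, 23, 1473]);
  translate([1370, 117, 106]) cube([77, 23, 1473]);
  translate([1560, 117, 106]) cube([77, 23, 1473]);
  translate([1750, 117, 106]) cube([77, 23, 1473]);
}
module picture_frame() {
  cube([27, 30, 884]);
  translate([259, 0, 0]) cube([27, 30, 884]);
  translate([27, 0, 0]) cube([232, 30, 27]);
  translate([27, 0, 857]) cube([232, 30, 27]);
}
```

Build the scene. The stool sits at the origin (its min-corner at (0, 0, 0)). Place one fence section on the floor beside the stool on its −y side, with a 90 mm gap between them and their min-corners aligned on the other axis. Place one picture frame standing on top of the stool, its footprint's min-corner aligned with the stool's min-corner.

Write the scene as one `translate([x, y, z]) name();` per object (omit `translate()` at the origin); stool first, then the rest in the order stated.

stool();
translate([0, -230, 0]) fence_section();
translate([0, 0, 415]) picture_frame();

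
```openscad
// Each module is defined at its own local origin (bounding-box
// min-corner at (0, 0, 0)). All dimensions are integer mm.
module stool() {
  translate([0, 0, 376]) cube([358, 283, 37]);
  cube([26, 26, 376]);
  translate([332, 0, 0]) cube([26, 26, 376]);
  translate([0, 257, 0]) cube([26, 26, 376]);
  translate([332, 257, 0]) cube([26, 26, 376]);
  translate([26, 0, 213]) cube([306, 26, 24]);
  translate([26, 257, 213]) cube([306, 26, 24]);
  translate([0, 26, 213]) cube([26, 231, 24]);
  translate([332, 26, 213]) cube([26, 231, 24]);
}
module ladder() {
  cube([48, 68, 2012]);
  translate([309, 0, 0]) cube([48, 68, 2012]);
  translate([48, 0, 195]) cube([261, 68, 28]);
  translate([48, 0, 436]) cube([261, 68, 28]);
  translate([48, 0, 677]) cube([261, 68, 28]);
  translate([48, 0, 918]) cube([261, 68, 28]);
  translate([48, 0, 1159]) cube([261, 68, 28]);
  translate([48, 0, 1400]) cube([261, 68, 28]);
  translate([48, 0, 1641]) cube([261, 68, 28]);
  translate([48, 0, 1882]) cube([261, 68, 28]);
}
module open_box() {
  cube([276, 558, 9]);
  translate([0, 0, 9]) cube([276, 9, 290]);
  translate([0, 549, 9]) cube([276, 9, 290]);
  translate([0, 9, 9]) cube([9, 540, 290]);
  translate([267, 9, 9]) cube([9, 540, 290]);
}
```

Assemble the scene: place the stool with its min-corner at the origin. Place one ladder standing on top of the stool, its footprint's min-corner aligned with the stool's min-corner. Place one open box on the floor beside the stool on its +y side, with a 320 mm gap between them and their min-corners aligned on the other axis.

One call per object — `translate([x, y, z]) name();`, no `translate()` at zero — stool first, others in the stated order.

stool();
translate([0, 0, 413]) ladder();
translate([0, 603, 0]) open_box();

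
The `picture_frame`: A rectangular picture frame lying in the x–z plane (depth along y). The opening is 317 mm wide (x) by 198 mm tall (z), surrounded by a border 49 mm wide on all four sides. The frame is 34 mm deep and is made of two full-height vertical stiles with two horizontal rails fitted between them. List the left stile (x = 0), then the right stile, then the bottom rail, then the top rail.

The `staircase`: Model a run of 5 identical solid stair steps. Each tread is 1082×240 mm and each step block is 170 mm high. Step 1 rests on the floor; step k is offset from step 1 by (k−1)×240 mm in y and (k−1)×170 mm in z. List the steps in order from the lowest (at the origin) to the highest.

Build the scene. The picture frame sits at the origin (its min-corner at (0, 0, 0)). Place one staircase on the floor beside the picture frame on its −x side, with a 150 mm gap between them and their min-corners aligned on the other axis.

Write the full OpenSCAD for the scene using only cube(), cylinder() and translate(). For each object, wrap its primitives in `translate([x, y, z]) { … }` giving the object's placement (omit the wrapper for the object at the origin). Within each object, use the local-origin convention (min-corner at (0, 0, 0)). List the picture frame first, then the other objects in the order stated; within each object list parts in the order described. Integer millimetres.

cube([49, 34, 296]);
translate([366, 0, 0]) cube([49, 34, 296]);
translate([49, 0, 0]) cube([317, 34, 49]);
translate([49, 0, 247]) cube([317, 34, 49]);
translate([-1232, 0, 0]) {
  cube([1082, 240, 170]);
  translate([0, 240, 170]) cube([1082, 240, 170]);
  translate([0, 480, 340]) cube([1082, 240, 170]);
  translate([0, 720, 510]) cube([1082, 240, 170]);
  translate([0, 960, 680]) cube([1082, 240, 170]);
}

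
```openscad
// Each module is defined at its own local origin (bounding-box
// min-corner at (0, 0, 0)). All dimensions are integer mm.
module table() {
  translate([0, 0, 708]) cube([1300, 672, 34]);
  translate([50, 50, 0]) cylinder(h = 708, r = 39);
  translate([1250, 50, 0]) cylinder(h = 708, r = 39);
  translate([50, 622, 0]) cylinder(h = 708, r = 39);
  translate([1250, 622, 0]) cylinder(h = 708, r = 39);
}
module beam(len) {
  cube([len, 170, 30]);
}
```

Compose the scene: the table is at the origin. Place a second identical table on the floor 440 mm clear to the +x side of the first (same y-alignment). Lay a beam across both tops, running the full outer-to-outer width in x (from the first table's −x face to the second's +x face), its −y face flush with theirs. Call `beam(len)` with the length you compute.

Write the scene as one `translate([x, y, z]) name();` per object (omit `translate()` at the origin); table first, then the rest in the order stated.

table();
translate([1740, 0, 0]) table();
translate([0, 0, 742]) beam(3040);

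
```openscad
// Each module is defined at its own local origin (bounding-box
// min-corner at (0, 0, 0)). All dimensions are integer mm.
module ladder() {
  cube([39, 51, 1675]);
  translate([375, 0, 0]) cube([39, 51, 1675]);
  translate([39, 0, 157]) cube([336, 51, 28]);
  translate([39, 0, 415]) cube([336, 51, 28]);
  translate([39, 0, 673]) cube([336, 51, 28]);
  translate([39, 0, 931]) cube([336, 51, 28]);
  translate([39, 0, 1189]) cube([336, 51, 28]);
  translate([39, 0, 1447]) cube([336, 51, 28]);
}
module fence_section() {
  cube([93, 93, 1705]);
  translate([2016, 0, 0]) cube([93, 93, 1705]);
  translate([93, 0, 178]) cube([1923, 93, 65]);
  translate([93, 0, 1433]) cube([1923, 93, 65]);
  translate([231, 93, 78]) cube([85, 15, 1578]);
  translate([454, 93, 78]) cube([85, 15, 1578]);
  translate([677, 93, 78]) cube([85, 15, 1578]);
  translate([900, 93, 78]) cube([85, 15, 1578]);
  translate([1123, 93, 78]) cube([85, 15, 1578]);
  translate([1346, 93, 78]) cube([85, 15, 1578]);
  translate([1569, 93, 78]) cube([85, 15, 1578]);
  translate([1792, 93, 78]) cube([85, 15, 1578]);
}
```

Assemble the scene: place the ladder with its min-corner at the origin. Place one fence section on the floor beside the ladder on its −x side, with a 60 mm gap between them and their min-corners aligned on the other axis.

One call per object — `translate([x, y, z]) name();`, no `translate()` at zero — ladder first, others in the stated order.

ladder();
translate([-2169, 0, 0]) fence_section();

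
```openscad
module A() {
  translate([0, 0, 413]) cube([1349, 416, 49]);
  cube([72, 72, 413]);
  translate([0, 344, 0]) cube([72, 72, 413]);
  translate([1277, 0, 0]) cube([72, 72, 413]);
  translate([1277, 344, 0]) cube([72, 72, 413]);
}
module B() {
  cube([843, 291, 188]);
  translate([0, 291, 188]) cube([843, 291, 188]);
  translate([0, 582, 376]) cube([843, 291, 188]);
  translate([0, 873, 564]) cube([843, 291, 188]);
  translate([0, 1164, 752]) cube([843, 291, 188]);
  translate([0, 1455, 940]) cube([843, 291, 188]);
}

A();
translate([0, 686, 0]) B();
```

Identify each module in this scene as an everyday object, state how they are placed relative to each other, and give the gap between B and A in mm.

The staircase's nearest face is 270 mm from the bench's +y face.

A is a bench. B is a staircase. The staircase is on the floor beside the bench on its +y side. The gap between the staircase and the bench is 270 mm.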